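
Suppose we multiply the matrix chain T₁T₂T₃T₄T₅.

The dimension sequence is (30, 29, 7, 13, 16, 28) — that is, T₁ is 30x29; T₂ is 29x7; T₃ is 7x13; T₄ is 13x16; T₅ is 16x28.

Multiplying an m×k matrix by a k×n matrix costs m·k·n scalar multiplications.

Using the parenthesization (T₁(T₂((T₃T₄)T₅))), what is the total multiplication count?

34636

(T₃T₄): 7×13 by 13×16 → 7×16, cost 7·13·16 = 1456
((T₃T₄)T₅): 7×16 by 16×28 → 7×28, cost 7·16·28 = 3136; cumulative 4592
(T₂((T₃T₄)T₅)): 29×7 by 7×28 → 29×28, cost 29·7·28 = 5684; cumulative 10276
(T₁(T₂((T₃T₄)T₅))): 30×29 by 29×28 → 30×28, cost 30·29·28 = 24360; cumulative 34636
Total: 34636 scalar multiplications.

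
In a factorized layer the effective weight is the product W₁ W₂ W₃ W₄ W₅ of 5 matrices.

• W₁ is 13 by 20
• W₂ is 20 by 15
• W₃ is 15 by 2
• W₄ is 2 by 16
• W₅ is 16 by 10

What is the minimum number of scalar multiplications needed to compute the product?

1700

Adjacent pairs: W₁W₂ = 13·20·15 = 3900; W₂W₃ = 20·15·2 = 600; W₃W₄ = 15·2·16 = 480; W₄W₅ = 2·16·10 = 320.
Length 3: W₁..W₃: k=1: 0+600+13·20·2=1120; k=2: 3900+0+13·15·2=4290 → min 1120 | W₂..W₄: k=2: 0+480+20·15·16=5280; k=3: 600+0+20·2·16=1240 → min 1240 | W₃..W₅: k=3: 0+320+15·2·10=620; k=4: 480+0+15·16·10=2880 → min 620.
Length 4: W₁..W₄: k=1: 0+1240+13·20·16=5400; k=2: 3900+480+13·15·16=7500; k=3: 1120+0+13·2·16=1536 → min 1536 | W₂..W₅: k=2: 0+620+20·15·10=3620; k=3: 600+320+20·2·10=1320; k=4: 1240+0+20·16·10=4440 → min 1320.
Length 5: W₁..W₅: k=1: 0+1320+13·20·10=3920; k=2: 3900+620+13·15·10=6470; k=3: 1120+320+13·2·10=1700; k=4: 1536+0+13·16·10=3616 → min 1700.
Optimal order: ((W₁ (W₂ W₃)) (W₄ W₅)) with cost 1700.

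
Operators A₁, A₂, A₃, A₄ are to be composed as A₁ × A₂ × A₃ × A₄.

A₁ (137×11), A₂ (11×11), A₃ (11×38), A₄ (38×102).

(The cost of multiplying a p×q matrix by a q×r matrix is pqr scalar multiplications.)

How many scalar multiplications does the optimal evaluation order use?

200948

Adjacent pairs: A₁A₂ = 137·11·11 = 16577; A₂A₃ = 11·11·38 = 4598; A₃A₄ = 11·38·102 = 42636.
Length 3: A₁..A₃: k=1: 0+4598+137·11·38=61864; k=2: 16577+0+137·11·38=73843 → min 61864 | A₂..A₄: k=2: 0+42636+11·11·102=54978; k=3: 4598+0+11·38·102=47234 → min 47234.
Length 4: A₁..A₄: k=1: 0+47234+137·11·102=200948; k=2: 16577+42636+137·11·102=212927; k=3: 61864+0+137·38·102=592876 → min 200948.
Optimal order: (A₁ × ((A₂ × A₃) × A₄)) with cost 200948.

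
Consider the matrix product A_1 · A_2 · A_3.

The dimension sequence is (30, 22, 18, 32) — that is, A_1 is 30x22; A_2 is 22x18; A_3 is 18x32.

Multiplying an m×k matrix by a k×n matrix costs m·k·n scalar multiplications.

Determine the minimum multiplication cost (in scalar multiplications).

29160

Order (A_1 · (A_2 · A_3)): (A_2 · A_3): 22×18 by 18×32 → 22×32, cost 22·18·32 = 12672; (A_1 · (A_2 · A_3)): 30×22 by 22×32 → 30×32, cost 30·22·32 = 21120; cumulative 33792. Total 33792.
Order ((A_1 · A_2) · A_3): (A_1 · A_2): 30×22 by 22×18 → 30×18, cost 30·22·18 = 11880; ((A_1 · A_2) · A_3): 30×18 by 18×32 → 30×32, cost 30·18·32 = 17280; cumulative 29160. Total 29160.
Minimum: 29160.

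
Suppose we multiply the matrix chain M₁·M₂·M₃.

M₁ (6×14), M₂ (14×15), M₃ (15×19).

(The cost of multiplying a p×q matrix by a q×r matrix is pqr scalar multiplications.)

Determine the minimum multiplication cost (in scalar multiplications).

2970

Order (M₁·(M₂·M₃)): (M₂·M₃): 14×15 by 15×19 → 14×19, cost 14·15·19 = 3990; (M₁·(M₂·M₃)): 6×14 by 14×19 → 6×19, cost 6·14·19 = 1596; cumulative 5586. Total 5586.
Order ((M₁·M₂)·M₃): (M₁·M₂): 6×14 by 14×15 → 6×15, cost 6·14·15 = 1260; ((M₁·M₂)·M₃): 6×15 by 15×19 → 6×19, cost 6·15·19 = 1710; cumulative 2970. Total 2970.
Minimum: 2970.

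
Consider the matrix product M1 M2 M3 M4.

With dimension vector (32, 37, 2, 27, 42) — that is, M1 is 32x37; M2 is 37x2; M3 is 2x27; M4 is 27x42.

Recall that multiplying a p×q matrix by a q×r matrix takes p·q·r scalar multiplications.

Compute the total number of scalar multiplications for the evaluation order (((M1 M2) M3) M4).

40384

(M1 M2): 32×37 by 37×2 → 32×2, cost 32·37·2 = 2368
((M1 M2) M3): 32×2 by 2×27 → 32×27, cost 32·2·27 = 1728; cumulative 4096
(((M1 M2) M3) M4): 32×27 by 27×42 → 32×42, cost 32·27·42 = 36288; cumulative 40384
Total: 40384 scalar multiplications.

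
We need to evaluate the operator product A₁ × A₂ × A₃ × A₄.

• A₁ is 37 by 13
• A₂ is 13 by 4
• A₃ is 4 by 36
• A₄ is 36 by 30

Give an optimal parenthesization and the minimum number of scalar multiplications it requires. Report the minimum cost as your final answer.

Adjacent pairs: A₁A₂ = 37·13·4 = 1924; A₂A₃ = 13·4·36 = 1872; A₃A₄ = 4·36·30 = 4320.
Length 3: A₁..A₃: k=1: 0+1872+37·13·36=19188; k=2: 1924+0+37·4·36=7252 → min 7252 | A₂..A₄: k=2: 0+4320+13·4·30=5880; k=3: 1872+0+13·36·30=15912 → min 5880.
Length 4: A₁..A₄: k=1: 0+5880+37·13·30=20310; k=2: 1924+4320+37·4·30=10684; k=3: 7252+0+37·36·30=47212 → min 10684.
Optimal parenthesization: ((A₁ × A₂) × (A₃ × A₄)) with cost 10684.

10684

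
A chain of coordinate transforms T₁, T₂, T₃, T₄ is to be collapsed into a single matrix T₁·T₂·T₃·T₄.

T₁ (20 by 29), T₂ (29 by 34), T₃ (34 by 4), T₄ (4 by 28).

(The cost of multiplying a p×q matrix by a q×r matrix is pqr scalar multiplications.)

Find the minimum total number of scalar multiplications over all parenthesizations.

8504

Adjacent pairs: T₁T₂ = 20·29·34 = 19720; T₂T₃ = 29·34·4 = 3944; T₃T₄ = 34·4·28 = 3808.
Length 3: T₁..T₃: k=1: 0+3944+20·29·4=6264; k=2: 19720+0+20·34·4=22440 → min 6264 | T₂..T₄: k=2: 0+3808+29·34·28=31416; k=3: 3944+0+29·4·28=7192 → min 7192.
Length 4: T₁..T₄: k=1: 0+7192+20·29·28=23432; k=2: 19720+3808+20·34·28=42568; k=3: 6264+0+20·4·28=8504 → min 8504.
Optimal order: ((T₁·(T₂·T₃))·T₄) with cost 8504.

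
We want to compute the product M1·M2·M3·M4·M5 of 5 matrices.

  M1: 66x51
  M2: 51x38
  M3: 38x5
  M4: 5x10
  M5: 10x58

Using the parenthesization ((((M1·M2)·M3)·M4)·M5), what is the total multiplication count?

(M1·M2): 66×51 by 51×38 → 66×38, cost 66·51·38 = 127908
((M1·M2)·M3): 66×38 by 38×5 → 66×5, cost 66·38·5 = 12540; cumulative 140448
(((M1·M2)·M3)·M4): 66×5 by 5×10 → 66×10, cost 66·5·10 = 3300; cumulative 143748
((((M1·M2)·M3)·M4)·M5): 66×10 by 10×58 → 66×58, cost 66·10·58 = 38280; cumulative 182028
Total: 182028 scalar multiplications.

182028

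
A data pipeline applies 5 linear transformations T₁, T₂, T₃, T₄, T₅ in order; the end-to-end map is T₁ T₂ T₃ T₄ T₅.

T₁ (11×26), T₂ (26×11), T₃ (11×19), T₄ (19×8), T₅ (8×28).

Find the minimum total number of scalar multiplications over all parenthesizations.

8250

Adjacent pairs: T₁T₂ = 11·26·11 = 3146; T₂T₃ = 26·11·19 = 5434; T₃T₄ = 11·19·8 = 1672; T₄T₅ = 19·8·28 = 4256.
Length 3: T₁..T₃: k=1: 0+5434+11·26·19=10868; k=2: 3146+0+11·11·19=5445 → min 5445 | T₂..T₄: k=2: 0+1672+26·11·8=3960; k=3: 5434+0+26·19·8=9386 → min 3960 | T₃..T₅: k=3: 0+4256+11·19·28=10108; k=4: 1672+0+11·8·28=4136 → min 4136.
Length 4: T₁..T₄: k=1: 0+3960+11·26·8=6248; k=2: 3146+1672+11·11·8=5786; k=3: 5445+0+11·19·8=7117 → min 5786 | T₂..T₅: k=2: 0+4136+26·11·28=12144; k=3: 5434+4256+26·19·28=23522; k=4: 3960+0+26·8·28=9784 → min 9784.
Length 5: T₁..T₅: k=1: 0+9784+11·26·28=17792; k=2: 3146+4136+11·11·28=10670; k=3: 5445+4256+11·19·28=15553; k=4: 5786+0+11·8·28=8250 → min 8250.
Optimal order: (((T₁ T₂) (T₃ T₄)) T₅) with cost 8250.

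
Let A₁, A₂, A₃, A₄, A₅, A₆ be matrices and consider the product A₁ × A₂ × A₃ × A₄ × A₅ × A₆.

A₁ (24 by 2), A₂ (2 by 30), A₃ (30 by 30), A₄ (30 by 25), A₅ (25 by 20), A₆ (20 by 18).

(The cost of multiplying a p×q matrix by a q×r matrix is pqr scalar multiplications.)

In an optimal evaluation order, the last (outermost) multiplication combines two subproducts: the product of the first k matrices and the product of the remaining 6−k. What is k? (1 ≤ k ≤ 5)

1

Adjacent pairs: A₁A₂ = 24·2·30 = 1440; A₂A₃ = 2·30·30 = 1800; A₃A₄ = 30·30·25 = 22500; A₄A₅ = 30·25·20 = 15000; A₅A₆ = 25·20·18 = 9000.
Length 3: A₁..A₃: k=1: 0+1800+24·2·30=3240; k=2: 1440+0+24·30·30=23040 → min 3240 | A₂..A₄: k=2: 0+22500+2·30·25=24000; k=3: 1800+0+2·30·25=3300 → min 3300 | A₃..A₅: k=3: 0+15000+30·30·20=33000; k=4: 22500+0+30·25·20=37500 → min 33000 | A₄..A₆: k=4: 0+9000+30·25·18=22500; k=5: 15000+0+30·20·18=25800 → min 22500.
Length 4: A₁..A₄: k=1: 0+3300+24·2·25=4500; k=2: 1440+22500+24·30·25=41940; k=3: 3240+0+24·30·25=21240 → min 4500 | A₂..A₅: k=2: 0+33000+2·30·20=34200; k=3: 1800+15000+2·30·20=18000; k=4: 3300+0+2·25·20=4300 → min 4300 | A₃..A₆: k=3: 0+22500+30·30·18=38700; k=4: 22500+9000+30·25·18=45000; k=5: 33000+0+30·20·18=43800 → min 38700.
Length 5: A₁..A₅: k=1: 0+4300+24·2·20=5260; k=2: 1440+33000+24·30·20=48840; k=3: 3240+15000+24·30·20=32640; k=4: 4500+0+24·25·20=16500 → min 5260 | A₂..A₆: k=2: 0+38700+2·30·18=39780; k=3: 1800+22500+2·30·18=25380; k=4: 3300+9000+2·25·18=13200; k=5: 4300+0+2·20·18=5020 → min 5020.
Top-level splits: k=1: (A₁..A₁)·(A₂..A₆) → 0+5020+24·2·18 = 5884; k=2: (A₁..A₂)·(A₃..A₆) → 1440+38700+24·30·18 = 53100; k=3: (A₁..A₃)·(A₄..A₆) → 3240+22500+24·30·18 = 38700; k=4: (A₁..A₄)·(A₅..A₆) → 4500+9000+24·25·18 = 24300; k=5: (A₁..A₅)·(A₆..A₆) → 5260+0+24·20·18 = 13900.
Best split is after A₁, i.e. k = 1.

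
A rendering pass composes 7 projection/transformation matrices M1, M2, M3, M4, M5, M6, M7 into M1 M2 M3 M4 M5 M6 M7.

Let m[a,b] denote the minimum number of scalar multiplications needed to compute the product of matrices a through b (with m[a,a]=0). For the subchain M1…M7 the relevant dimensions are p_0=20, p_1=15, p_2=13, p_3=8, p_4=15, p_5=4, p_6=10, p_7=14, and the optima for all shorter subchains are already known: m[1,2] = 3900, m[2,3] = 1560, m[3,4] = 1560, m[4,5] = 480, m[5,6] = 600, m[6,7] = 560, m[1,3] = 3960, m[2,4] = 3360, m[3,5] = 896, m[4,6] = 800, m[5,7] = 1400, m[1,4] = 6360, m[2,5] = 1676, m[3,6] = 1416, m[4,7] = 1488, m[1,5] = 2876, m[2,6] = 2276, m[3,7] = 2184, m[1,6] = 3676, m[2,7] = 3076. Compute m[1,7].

4556

m[1,7] = min over k∈[1,6] of m[1,k]+m[k+1,7]+p_{0}·p_k·p_{7}.
k=1: 0 + 3076 + 20·15·14 = 7276; k=2: 3900 + 2184 + 20·13·14 = 9724; k=3: 3960 + 1488 + 20·8·14 = 7688; k=4: 6360 + 1400 + 20·15·14 = 11960; k=5: 2876 + 560 + 20·4·14 = 4556; k=6: 3676 + 0 + 20·10·14 = 6476.
Minimum: 4556 at k=5.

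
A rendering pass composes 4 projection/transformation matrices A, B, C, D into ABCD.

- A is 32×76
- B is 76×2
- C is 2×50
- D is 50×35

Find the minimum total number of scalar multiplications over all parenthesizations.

Adjacent pairs: AB = 32·76·2 = 4864; BC = 76·2·50 = 7600; CD = 2·50·35 = 3500.
Length 3: A..C: k=1: 0+7600+32·76·50=129200; k=2: 4864+0+32·2·50=8064 → min 8064 | B..D: k=2: 0+3500+76·2·35=8820; k=3: 7600+0+76·50·35=140600 → min 8820.
Length 4: A..D: k=1: 0+8820+32·76·35=93940; k=2: 4864+3500+32·2·35=10604; k=3: 8064+0+32·50·35=64064 → min 10604.
Optimal order: ((AB)(CD)) with cost 10604.

10604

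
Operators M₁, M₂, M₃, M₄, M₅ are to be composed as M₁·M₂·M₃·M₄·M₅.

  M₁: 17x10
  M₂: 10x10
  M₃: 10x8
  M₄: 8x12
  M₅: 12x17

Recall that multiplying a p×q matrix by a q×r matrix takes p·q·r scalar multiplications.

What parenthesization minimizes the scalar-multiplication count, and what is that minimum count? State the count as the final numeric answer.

6104

Adjacent pairs: M₁M₂ = 17·10·10 = 1700; M₂M₃ = 10·10·8 = 800; M₃M₄ = 10·8·12 = 960; M₄M₅ = 8·12·17 = 1632.
Length 3: M₁..M₃: k=1: 0+800+17·10·8=2160; k=2: 1700+0+17·10·8=3060 → min 2160 | M₂..M₄: k=2: 0+960+10·10·12=2160; k=3: 800+0+10·8·12=1760 → min 1760 | M₃..M₅: k=3: 0+1632+10·8·17=2992; k=4: 960+0+10·12·17=3000 → min 2992.
Length 4: M₁..M₄: k=1: 0+1760+17·10·12=3800; k=2: 1700+960+17·10·12=4700; k=3: 2160+0+17·8·12=3792 → min 3792 | M₂..M₅: k=2: 0+2992+10·10·17=4692; k=3: 800+1632+10·8·17=3792; k=4: 1760+0+10·12·17=3800 → min 3792.
Length 5: M₁..M₅: k=1: 0+3792+17·10·17=6682; k=2: 1700+2992+17·10·17=7582; k=3: 2160+1632+17·8·17=6104; k=4: 3792+0+17·12·17=7260 → min 6104.
Optimal parenthesization: ((M₁·(M₂·M₃))·(M₄·M₅)) with cost 6104.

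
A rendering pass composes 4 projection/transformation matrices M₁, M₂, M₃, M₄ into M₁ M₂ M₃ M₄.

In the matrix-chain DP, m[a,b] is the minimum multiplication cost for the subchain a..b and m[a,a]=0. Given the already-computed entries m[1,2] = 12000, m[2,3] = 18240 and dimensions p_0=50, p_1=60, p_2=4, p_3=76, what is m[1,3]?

m[1,3] = min over k∈[1,2] of m[1,k]+m[k+1,3]+p_{0}·p_k·p_{3}.
k=1: 0 + 18240 + 50·60·76 = 246240; k=2: 12000 + 0 + 50·4·76 = 27200.
Minimum: 27200 at k=2.

27200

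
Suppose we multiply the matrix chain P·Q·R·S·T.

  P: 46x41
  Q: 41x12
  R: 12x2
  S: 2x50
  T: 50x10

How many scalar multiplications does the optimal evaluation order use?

Adjacent pairs: PQ = 46·41·12 = 22632; QR = 41·12·2 = 984; RS = 12·2·50 = 1200; ST = 2·50·10 = 1000.
Length 3: P..R: k=1: 0+984+46·41·2=4756; k=2: 22632+0+46·12·2=23736 → min 4756 | Q..S: k=2: 0+1200+41·12·50=25800; k=3: 984+0+41·2·50=5084 → min 5084 | R..T: k=3: 0+1000+12·2·10=1240; k=4: 1200+0+12·50·10=7200 → min 1240.
Length 4: P..S: k=1: 0+5084+46·41·50=99384; k=2: 22632+1200+46·12·50=51432; k=3: 4756+0+46·2·50=9356 → min 9356 | Q..T: k=2: 0+1240+41·12·10=6160; k=3: 984+1000+41·2·10=2804; k=4: 5084+0+41·50·10=25584 → min 2804.
Length 5: P..T: k=1: 0+2804+46·41·10=21664; k=2: 22632+1240+46·12·10=29392; k=3: 4756+1000+46·2·10=6676; k=4: 9356+0+46·50·10=32356 → min 6676.
Optimal order: ((P·(Q·R))·(S·T)) with cost 6676.

6676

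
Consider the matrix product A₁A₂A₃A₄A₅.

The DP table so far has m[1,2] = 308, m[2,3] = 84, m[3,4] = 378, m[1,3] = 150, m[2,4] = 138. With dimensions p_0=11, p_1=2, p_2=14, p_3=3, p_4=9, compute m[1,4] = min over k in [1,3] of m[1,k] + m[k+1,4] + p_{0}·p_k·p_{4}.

m[1,4] = min over k∈[1,3] of m[1,k]+m[k+1,4]+p_{0}·p_k·p_{4}.
k=1: 0 + 138 + 11·2·9 = 336; k=2: 308 + 378 + 11·14·9 = 2072; k=3: 150 + 0 + 11·3·9 = 447.
Minimum: 336 at k=1.

336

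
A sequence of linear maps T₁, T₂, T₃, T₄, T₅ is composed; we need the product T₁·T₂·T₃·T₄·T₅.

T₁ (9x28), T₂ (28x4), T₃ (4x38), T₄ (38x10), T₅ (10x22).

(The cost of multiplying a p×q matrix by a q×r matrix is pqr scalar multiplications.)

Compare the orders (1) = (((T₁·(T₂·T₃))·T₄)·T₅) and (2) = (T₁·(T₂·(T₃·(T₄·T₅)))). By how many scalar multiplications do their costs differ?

480

Order (1) = (((T₁·(T₂·T₃))·T₄)·T₅): (T₂·T₃): 28×4 by 4×38 → 28×38, cost 28·4·38 = 4256; (T₁·(T₂·T₃)): 9×28 by 28×38 → 9×38, cost 9·28·38 = 9576; cumulative 13832; ((T₁·(T₂·T₃))·T₄): 9×38 by 38×10 → 9×10, cost 9·38·10 = 3420; cumulative 17252; (((T₁·(T₂·T₃))·T₄)·T₅): 9×10 by 10×22 → 9×22, cost 9·10·22 = 1980; cumulative 19232. Total 19232.
Order (2) = (T₁·(T₂·(T₃·(T₄·T₅)))): (T₄·T₅): 38×10 by 10×22 → 38×22, cost 38·10·22 = 8360; (T₃·(T₄·T₅)): 4×38 by 38×22 → 4×22, cost 4·38·22 = 3344; cumulative 11704; (T₂·(T₃·(T₄·T₅))): 28×4 by 4×22 → 28×22, cost 28·4·22 = 2464; cumulative 14168; (T₁·(T₂·(T₃·(T₄·T₅)))): 9×28 by 28×22 → 9×22, cost 9·28·22 = 5544; cumulative 19712. Total 19712.
Difference: |19232 − 19712| = 480.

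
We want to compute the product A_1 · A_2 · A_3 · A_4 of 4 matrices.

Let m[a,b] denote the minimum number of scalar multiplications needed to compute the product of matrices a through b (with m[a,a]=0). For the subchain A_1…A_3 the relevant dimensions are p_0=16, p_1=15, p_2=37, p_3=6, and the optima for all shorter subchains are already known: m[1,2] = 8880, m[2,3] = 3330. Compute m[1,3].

4770

m[1,3] = min over k∈[1,2] of m[1,k]+m[k+1,3]+p_{0}·p_k·p_{3}.
k=1: 0 + 3330 + 16·15·6 = 4770; k=2: 8880 + 0 + 16·37·6 = 12432.
Minimum: 4770 at k=1.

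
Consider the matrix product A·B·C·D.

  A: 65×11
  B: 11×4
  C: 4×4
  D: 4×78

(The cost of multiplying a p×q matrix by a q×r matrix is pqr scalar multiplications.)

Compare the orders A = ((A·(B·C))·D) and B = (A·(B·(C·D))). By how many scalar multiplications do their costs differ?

Order A = ((A·(B·C))·D): (B·C): 11×4 by 4×4 → 11×4, cost 11·4·4 = 176; (A·(B·C)): 65×11 by 11×4 → 65×4, cost 65·11·4 = 2860; cumulative 3036; ((A·(B·C))·D): 65×4 by 4×78 → 65×78, cost 65·4·78 = 20280; cumulative 23316. Total 23316.
Order B = (A·(B·(C·D))): (C·D): 4×4 by 4×78 → 4×78, cost 4·4·78 = 1248; (B·(C·D)): 11×4 by 4×78 → 11×78, cost 11·4·78 = 3432; cumulative 4680; (A·(B·(C·D))): 65×11 by 11×78 → 65×78, cost 65·11·78 = 55770; cumulative 60450. Total 60450.
Difference: |23316 − 60450| = 37134.

37134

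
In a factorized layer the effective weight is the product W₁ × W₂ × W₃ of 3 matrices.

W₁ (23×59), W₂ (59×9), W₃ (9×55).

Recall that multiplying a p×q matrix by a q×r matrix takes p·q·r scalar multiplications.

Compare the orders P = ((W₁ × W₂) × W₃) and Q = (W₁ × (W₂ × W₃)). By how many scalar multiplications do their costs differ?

Order P = ((W₁ × W₂) × W₃): (W₁ × W₂): 23×59 by 59×9 → 23×9, cost 23·59·9 = 12213; ((W₁ × W₂) × W₃): 23×9 by 9×55 → 23×55, cost 23·9·55 = 11385; cumulative 23598. Total 23598.
Order Q = (W₁ × (W₂ × W₃)): (W₂ × W₃): 59×9 by 9×55 → 59×55, cost 59·9·55 = 29205; (W₁ × (W₂ × W₃)): 23×59 by 59×55 → 23×55, cost 23·59·55 = 74635; cumulative 103840. Total 103840.
Difference: |23598 − 103840| = 80242.

80242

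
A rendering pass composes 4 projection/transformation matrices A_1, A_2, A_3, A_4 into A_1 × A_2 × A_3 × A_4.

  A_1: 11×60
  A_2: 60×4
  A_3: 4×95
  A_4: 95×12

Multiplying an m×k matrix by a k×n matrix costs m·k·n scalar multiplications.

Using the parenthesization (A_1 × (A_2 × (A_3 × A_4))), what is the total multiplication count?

(A_3 × A_4): 4×95 by 95×12 → 4×12, cost 4·95·12 = 4560
(A_2 × (A_3 × A_4)): 60×4 by 4×12 → 60×12, cost 60·4·12 = 2880; cumulative 7440
(A_1 × (A_2 × (A_3 × A_4))): 11×60 by 60×12 → 11×12, cost 11·60·12 = 7920; cumulative 15360
Total: 15360 scalar multiplications.

15360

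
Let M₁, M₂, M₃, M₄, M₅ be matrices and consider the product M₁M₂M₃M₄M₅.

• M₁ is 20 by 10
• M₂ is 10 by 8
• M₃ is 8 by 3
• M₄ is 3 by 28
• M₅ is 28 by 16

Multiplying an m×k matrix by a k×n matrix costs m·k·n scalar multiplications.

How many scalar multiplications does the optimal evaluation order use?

Adjacent pairs: M₁M₂ = 20·10·8 = 1600; M₂M₃ = 10·8·3 = 240; M₃M₄ = 8·3·28 = 672; M₄M₅ = 3·28·16 = 1344.
Length 3: M₁..M₃: k=1: 0+240+20·10·3=840; k=2: 1600+0+20·8·3=2080 → min 840 | M₂..M₄: k=2: 0+672+10·8·28=2912; k=3: 240+0+10·3·28=1080 → min 1080 | M₃..M₅: k=3: 0+1344+8·3·16=1728; k=4: 672+0+8·28·16=4256 → min 1728.
Length 4: M₁..M₄: k=1: 0+1080+20·10·28=6680; k=2: 1600+672+20·8·28=6752; k=3: 840+0+20·3·28=2520 → min 2520 | M₂..M₅: k=2: 0+1728+10·8·16=3008; k=3: 240+1344+10·3·16=2064; k=4: 1080+0+10·28·16=5560 → min 2064.
Length 5: M₁..M₅: k=1: 0+2064+20·10·16=5264; k=2: 1600+1728+20·8·16=5888; k=3: 840+1344+20·3·16=3144; k=4: 2520+0+20·28·16=11480 → min 3144.
Optimal order: ((M₁(M₂M₃))(M₄M₅)) with cost 3144.

3144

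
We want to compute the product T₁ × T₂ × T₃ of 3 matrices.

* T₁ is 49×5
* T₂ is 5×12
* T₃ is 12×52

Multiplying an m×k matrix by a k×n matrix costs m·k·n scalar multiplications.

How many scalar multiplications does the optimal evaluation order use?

Order (T₁ × (T₂ × T₃)): (T₂ × T₃): 5×12 by 12×52 → 5×52, cost 5·12·52 = 3120; (T₁ × (T₂ × T₃)): 49×5 by 5×52 → 49×52, cost 49·5·52 = 12740; cumulative 15860. Total 15860.
Order ((T₁ × T₂) × T₃): (T₁ × T₂): 49×5 by 5×12 → 49×12, cost 49·5·12 = 2940; ((T₁ × T₂) × T₃): 49×12 by 12×52 → 49×52, cost 49·12·52 = 30576; cumulative 33516. Total 33516.
Minimum: 15860.

15860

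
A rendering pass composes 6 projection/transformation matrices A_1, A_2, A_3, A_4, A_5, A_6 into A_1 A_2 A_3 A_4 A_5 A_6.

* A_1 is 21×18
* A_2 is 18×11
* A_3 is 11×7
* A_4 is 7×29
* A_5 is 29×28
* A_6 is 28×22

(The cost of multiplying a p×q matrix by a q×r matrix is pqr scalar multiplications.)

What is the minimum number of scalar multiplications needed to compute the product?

Adjacent pairs: A_1A_2 = 21·18·11 = 4158; A_2A_3 = 18·11·7 = 1386; A_3A_4 = 11·7·29 = 2233; A_4A_5 = 7·29·28 = 5684; A_5A_6 = 29·28·22 = 17864.
Length 3: A_1..A_3: k=1: 0+1386+21·18·7=4032; k=2: 4158+0+21·11·7=5775 → min 4032 | A_2..A_4: k=2: 0+2233+18·11·29=7975; k=3: 1386+0+18·7·29=5040 → min 5040 | A_3..A_5: k=3: 0+5684+11·7·28=7840; k=4: 2233+0+11·29·28=11165 → min 7840 | A_4..A_6: k=4: 0+17864+7·29·22=22330; k=5: 5684+0+7·28·22=9996 → min 9996.
Length 4: A_1..A_4: k=1: 0+5040+21·18·29=16002; k=2: 4158+2233+21·11·29=13090; k=3: 4032+0+21·7·29=8295 → min 8295 | A_2..A_5: k=2: 0+7840+18·11·28=13384; k=3: 1386+5684+18·7·28=10598; k=4: 5040+0+18·29·28=19656 → min 10598 | A_3..A_6: k=3: 0+9996+11·7·22=11690; k=4: 2233+17864+11·29·22=27115; k=5: 7840+0+11·28·22=14616 → min 11690.
Length 5: A_1..A_5: k=1: 0+10598+21·18·28=21182; k=2: 4158+7840+21·11·28=18466; k=3: 4032+5684+21·7·28=13832; k=4: 8295+0+21·29·28=25347 → min 13832 | A_2..A_6: k=2: 0+11690+18·11·22=16046; k=3: 1386+9996+18·7·22=14154; k=4: 5040+17864+18·29·22=34388; k=5: 10598+0+18·28·22=21686 → min 14154.
Length 6: A_1..A_6: k=1: 0+14154+21·18·22=22470; k=2: 4158+11690+21·11·22=20930; k=3: 4032+9996+21·7·22=17262; k=4: 8295+17864+21·29·22=39557; k=5: 13832+0+21·28·22=26768 → min 17262.
Optimal order: ((A_1 (A_2 A_3)) ((A_4 A_5) A_6)) with cost 17262.

17262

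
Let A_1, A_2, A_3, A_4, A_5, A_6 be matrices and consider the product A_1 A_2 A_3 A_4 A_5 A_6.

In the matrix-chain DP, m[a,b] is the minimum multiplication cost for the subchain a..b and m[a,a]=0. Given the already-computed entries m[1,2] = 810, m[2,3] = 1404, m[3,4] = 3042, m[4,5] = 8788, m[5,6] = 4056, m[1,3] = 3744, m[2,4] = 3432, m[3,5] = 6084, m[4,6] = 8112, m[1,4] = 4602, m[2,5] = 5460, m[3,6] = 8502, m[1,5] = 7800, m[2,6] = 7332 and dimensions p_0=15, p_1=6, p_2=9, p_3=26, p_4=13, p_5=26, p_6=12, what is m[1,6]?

8412

m[1,6] = min over k∈[1,5] of m[1,k]+m[k+1,6]+p_{0}·p_k·p_{6}.
k=1: 0 + 7332 + 15·6·12 = 8412; k=2: 810 + 8502 + 15·9·12 = 10932; k=3: 3744 + 8112 + 15·26·12 = 16536; k=4: 4602 + 4056 + 15·13·12 = 10998; k=5: 7800 + 0 + 15·26·12 = 12480.
Minimum: 8412 at k=1.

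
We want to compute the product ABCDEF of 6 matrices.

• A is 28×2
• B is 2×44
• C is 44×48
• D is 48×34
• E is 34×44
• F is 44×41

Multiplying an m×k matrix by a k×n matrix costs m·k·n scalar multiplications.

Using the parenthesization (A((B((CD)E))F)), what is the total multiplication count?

147408

(CD): 44×48 by 48×34 → 44×34, cost 44·48·34 = 71808
((CD)E): 44×34 by 34×44 → 44×44, cost 44·34·44 = 65824; cumulative 137632
(B((CD)E)): 2×44 by 44×44 → 2×44, cost 2·44·44 = 3872; cumulative 141504
((B((CD)E))F): 2×44 by 44×41 → 2×41, cost 2·44·41 = 3608; cumulative 145112
(A((B((CD)E))F)): 28×2 by 2×41 → 28×41, cost 28·2·41 = 2296; cumulative 147408
Total: 147408 scalar multiplications.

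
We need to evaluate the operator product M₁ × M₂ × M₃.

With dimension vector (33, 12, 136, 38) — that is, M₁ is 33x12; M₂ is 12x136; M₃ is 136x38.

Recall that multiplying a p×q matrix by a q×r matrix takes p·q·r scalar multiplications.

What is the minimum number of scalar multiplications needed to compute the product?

Order (M₁ × (M₂ × M₃)): (M₂ × M₃): 12×136 by 136×38 → 12×38, cost 12·136·38 = 62016; (M₁ × (M₂ × M₃)): 33×12 by 12×38 → 33×38, cost 33·12·38 = 15048; cumulative 77064. Total 77064.
Order ((M₁ × M₂) × M₃): (M₁ × M₂): 33×12 by 12×136 → 33×136, cost 33·12·136 = 53856; ((M₁ × M₂) × M₃): 33×136 by 136×38 → 33×38, cost 33·136·38 = 170544; cumulative 224400. Total 224400.
Minimum: 77064.

77064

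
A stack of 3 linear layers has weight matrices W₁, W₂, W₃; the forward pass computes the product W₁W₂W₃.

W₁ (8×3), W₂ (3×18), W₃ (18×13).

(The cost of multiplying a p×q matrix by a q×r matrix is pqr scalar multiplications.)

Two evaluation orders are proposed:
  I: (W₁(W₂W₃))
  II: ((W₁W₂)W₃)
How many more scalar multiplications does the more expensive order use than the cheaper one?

1290

Order I = (W₁(W₂W₃)): (W₂W₃): 3×18 by 18×13 → 3×13, cost 3·18·13 = 702; (W₁(W₂W₃)): 8×3 by 3×13 → 8×13, cost 8·3·13 = 312; cumulative 1014. Total 1014.
Order II = ((W₁W₂)W₃): (W₁W₂): 8×3 by 3×18 → 8×18, cost 8·3·18 = 432; ((W₁W₂)W₃): 8×18 by 18×13 → 8×13, cost 8·18·13 = 1872; cumulative 2304. Total 2304.
Difference: |1014 − 2304| = 1290.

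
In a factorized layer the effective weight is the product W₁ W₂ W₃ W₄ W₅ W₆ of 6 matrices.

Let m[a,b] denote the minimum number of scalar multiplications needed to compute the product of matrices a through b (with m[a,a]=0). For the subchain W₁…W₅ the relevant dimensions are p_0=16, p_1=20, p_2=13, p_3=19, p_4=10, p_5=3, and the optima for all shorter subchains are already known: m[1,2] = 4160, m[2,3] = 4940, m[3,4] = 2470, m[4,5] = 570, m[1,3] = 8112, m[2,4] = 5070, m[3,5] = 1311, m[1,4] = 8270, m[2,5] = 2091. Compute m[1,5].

3051

m[1,5] = min over k∈[1,4] of m[1,k]+m[k+1,5]+p_{0}·p_k·p_{5}.
k=1: 0 + 2091 + 16·20·3 = 3051; k=2: 4160 + 1311 + 16·13·3 = 6095; k=3: 8112 + 570 + 16·19·3 = 9594; k=4: 8270 + 0 + 16·10·3 = 8750.
Minimum: 3051 at k=1.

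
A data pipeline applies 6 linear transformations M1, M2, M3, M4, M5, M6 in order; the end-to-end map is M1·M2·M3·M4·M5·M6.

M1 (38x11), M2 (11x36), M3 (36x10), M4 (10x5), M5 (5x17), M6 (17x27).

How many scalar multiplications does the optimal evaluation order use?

Adjacent pairs: M1M2 = 38·11·36 = 15048; M2M3 = 11·36·10 = 3960; M3M4 = 36·10·5 = 1800; M4M5 = 10·5·17 = 850; M5M6 = 5·17·27 = 2295.
Length 3: M1..M3: k=1: 0+3960+38·11·10=8140; k=2: 15048+0+38·36·10=28728 → min 8140 | M2..M4: k=2: 0+1800+11·36·5=3780; k=3: 3960+0+11·10·5=4510 → min 3780 | M3..M5: k=3: 0+850+36·10·17=6970; k=4: 1800+0+36·5·17=4860 → min 4860 | M4..M6: k=4: 0+2295+10·5·27=3645; k=5: 850+0+10·17·27=5440 → min 3645.
Length 4: M1..M4: k=1: 0+3780+38·11·5=5870; k=2: 15048+1800+38·36·5=23688; k=3: 8140+0+38·10·5=10040 → min 5870 | M2..M5: k=2: 0+4860+11·36·17=11592; k=3: 3960+850+11·10·17=6680; k=4: 3780+0+11·5·17=4715 → min 4715 | M3..M6: k=3: 0+3645+36·10·27=13365; k=4: 1800+2295+36·5·27=8955; k=5: 4860+0+36·17·27=21384 → min 8955.
Length 5: M1..M5: k=1: 0+4715+38·11·17=11821; k=2: 15048+4860+38·36·17=43164; k=3: 8140+850+38·10·17=15450; k=4: 5870+0+38·5·17=9100 → min 9100 | M2..M6: k=2: 0+8955+11·36·27=19647; k=3: 3960+3645+11·10·27=10575; k=4: 3780+2295+11·5·27=7560; k=5: 4715+0+11·17·27=9764 → min 7560.
Length 6: M1..M6: k=1: 0+7560+38·11·27=18846; k=2: 15048+8955+38·36·27=60939; k=3: 8140+3645+38·10·27=22045; k=4: 5870+2295+38·5·27=13295; k=5: 9100+0+38·17·27=26542 → min 13295.
Optimal order: ((M1·(M2·(M3·M4)))·(M5·M6)) with cost 13295.

13295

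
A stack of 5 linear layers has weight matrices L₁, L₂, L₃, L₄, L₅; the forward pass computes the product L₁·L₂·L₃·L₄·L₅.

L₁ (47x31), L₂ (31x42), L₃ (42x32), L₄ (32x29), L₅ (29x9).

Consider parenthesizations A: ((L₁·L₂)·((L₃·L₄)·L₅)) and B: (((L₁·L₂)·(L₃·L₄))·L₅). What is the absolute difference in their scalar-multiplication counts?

40785

Order A = ((L₁·L₂)·((L₃·L₄)·L₅)): (L₁·L₂): 47×31 by 31×42 → 47×42, cost 47·31·42 = 61194; (L₃·L₄): 42×32 by 32×29 → 42×29, cost 42·32·29 = 38976; ((L₃·L₄)·L₅): 42×29 by 29×9 → 42×9, cost 42·29·9 = 10962; cumulative 49938; ((L₁·L₂)·((L₃·L₄)·L₅)): 47×42 by 42×9 → 47×9, cost 47·42·9 = 17766; cumulative 128898. Total 128898.
Order B = (((L₁·L₂)·(L₃·L₄))·L₅): (L₁·L₂): 47×31 by 31×42 → 47×42, cost 47·31·42 = 61194; (L₃·L₄): 42×32 by 32×29 → 42×29, cost 42·32·29 = 38976; ((L₁·L₂)·(L₃·L₄)): 47×42 by 42×29 → 47×29, cost 47·42·29 = 57246; cumulative 157416; (((L₁·L₂)·(L₃·L₄))·L₅): 47×29 by 29×9 → 47×9, cost 47·29·9 = 12267; cumulative 169683. Total 169683.
Difference: |128898 − 169683| = 40785.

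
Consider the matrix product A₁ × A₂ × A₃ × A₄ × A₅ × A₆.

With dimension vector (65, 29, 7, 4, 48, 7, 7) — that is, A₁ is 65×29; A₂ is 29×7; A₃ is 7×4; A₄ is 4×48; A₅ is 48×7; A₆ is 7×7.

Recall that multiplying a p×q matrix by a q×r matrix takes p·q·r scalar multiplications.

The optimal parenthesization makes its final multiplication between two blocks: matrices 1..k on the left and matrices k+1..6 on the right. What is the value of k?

3

Adjacent pairs: A₁A₂ = 65·29·7 = 13195; A₂A₃ = 29·7·4 = 812; A₃A₄ = 7·4·48 = 1344; A₄A₅ = 4·48·7 = 1344; A₅A₆ = 48·7·7 = 2352.
Length 3: A₁..A₃: k=1: 0+812+65·29·4=8352; k=2: 13195+0+65·7·4=15015 → min 8352 | A₂..A₄: k=2: 0+1344+29·7·48=11088; k=3: 812+0+29·4·48=6380 → min 6380 | A₃..A₅: k=3: 0+1344+7·4·7=1540; k=4: 1344+0+7·48·7=3696 → min 1540 | A₄..A₆: k=4: 0+2352+4·48·7=3696; k=5: 1344+0+4·7·7=1540 → min 1540.
Length 4: A₁..A₄: k=1: 0+6380+65·29·48=96860; k=2: 13195+1344+65·7·48=36379; k=3: 8352+0+65·4·48=20832 → min 20832 | A₂..A₅: k=2: 0+1540+29·7·7=2961; k=3: 812+1344+29·4·7=2968; k=4: 6380+0+29·48·7=16124 → min 2961 | A₃..A₆: k=3: 0+1540+7·4·7=1736; k=4: 1344+2352+7·48·7=6048; k=5: 1540+0+7·7·7=1883 → min 1736.
Length 5: A₁..A₅: k=1: 0+2961+65·29·7=16156; k=2: 13195+1540+65·7·7=17920; k=3: 8352+1344+65·4·7=11516; k=4: 20832+0+65·48·7=42672 → min 11516 | A₂..A₆: k=2: 0+1736+29·7·7=3157; k=3: 812+1540+29·4·7=3164; k=4: 6380+2352+29·48·7=18476; k=5: 2961+0+29·7·7=4382 → min 3157.
Top-level splits: k=1: (A₁..A₁)·(A₂..A₆) → 0+3157+65·29·7 = 16352; k=2: (A₁..A₂)·(A₃..A₆) → 13195+1736+65·7·7 = 18116; k=3: (A₁..A₃)·(A₄..A₆) → 8352+1540+65·4·7 = 11712; k=4: (A₁..A₄)·(A₅..A₆) → 20832+2352+65·48·7 = 45024; k=5: (A₁..A₅)·(A₆..A₆) → 11516+0+65·7·7 = 14701.
Best split is after A₃, i.e. k = 3.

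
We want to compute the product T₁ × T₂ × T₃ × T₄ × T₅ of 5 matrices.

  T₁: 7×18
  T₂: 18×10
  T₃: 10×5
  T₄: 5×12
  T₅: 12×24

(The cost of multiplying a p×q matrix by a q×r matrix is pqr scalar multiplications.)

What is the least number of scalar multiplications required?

3810

Adjacent pairs: T₁T₂ = 7·18·10 = 1260; T₂T₃ = 18·10·5 = 900; T₃T₄ = 10·5·12 = 600; T₄T₅ = 5·12·24 = 1440.
Length 3: T₁..T₃: k=1: 0+900+7·18·5=1530; k=2: 1260+0+7·10·5=1610 → min 1530 | T₂..T₄: k=2: 0+600+18·10·12=2760; k=3: 900+0+18·5·12=1980 → min 1980 | T₃..T₅: k=3: 0+1440+10·5·24=2640; k=4: 600+0+10·12·24=3480 → min 2640.
Length 4: T₁..T₄: k=1: 0+1980+7·18·12=3492; k=2: 1260+600+7·10·12=2700; k=3: 1530+0+7·5·12=1950 → min 1950 | T₂..T₅: k=2: 0+2640+18·10·24=6960; k=3: 900+1440+18·5·24=4500; k=4: 1980+0+18·12·24=7164 → min 4500.
Length 5: T₁..T₅: k=1: 0+4500+7·18·24=7524; k=2: 1260+2640+7·10·24=5580; k=3: 1530+1440+7·5·24=3810; k=4: 1950+0+7·12·24=3966 → min 3810.
Optimal order: ((T₁ × (T₂ × T₃)) × (T₄ × T₅)) with cost 3810.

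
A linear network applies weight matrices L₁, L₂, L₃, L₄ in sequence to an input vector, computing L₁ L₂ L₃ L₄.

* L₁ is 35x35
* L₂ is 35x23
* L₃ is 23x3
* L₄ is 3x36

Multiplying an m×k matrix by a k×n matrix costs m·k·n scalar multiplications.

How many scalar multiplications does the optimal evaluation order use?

9870

Adjacent pairs: L₁L₂ = 35·35·23 = 28175; L₂L₃ = 35·23·3 = 2415; L₃L₄ = 23·3·36 = 2484.
Length 3: L₁..L₃: k=1: 0+2415+35·35·3=6090; k=2: 28175+0+35·23·3=30590 → min 6090 | L₂..L₄: k=2: 0+2484+35·23·36=31464; k=3: 2415+0+35·3·36=6195 → min 6195.
Length 4: L₁..L₄: k=1: 0+6195+35·35·36=50295; k=2: 28175+2484+35·23·36=59639; k=3: 6090+0+35·3·36=9870 → min 9870.
Optimal order: ((L₁ (L₂ L₃)) L₄) with cost 9870.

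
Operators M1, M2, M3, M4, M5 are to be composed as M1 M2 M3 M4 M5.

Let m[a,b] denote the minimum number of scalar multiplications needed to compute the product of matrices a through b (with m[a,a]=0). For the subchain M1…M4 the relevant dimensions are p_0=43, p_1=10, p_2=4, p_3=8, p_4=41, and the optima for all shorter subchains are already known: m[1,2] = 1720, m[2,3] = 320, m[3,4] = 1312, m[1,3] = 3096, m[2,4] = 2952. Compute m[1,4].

m[1,4] = min over k∈[1,3] of m[1,k]+m[k+1,4]+p_{0}·p_k·p_{4}.
k=1: 0 + 2952 + 43·10·41 = 20582; k=2: 1720 + 1312 + 43·4·41 = 10084; k=3: 3096 + 0 + 43·8·41 = 17200.
Minimum: 10084 at k=2.

10084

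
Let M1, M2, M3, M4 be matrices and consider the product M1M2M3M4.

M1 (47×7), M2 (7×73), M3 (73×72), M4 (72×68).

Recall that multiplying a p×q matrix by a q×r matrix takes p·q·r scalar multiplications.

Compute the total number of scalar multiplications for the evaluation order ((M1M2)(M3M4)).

(M1M2): 47×7 by 7×73 → 47×73, cost 47·7·73 = 24017
(M3M4): 73×72 by 72×68 → 73×68, cost 73·72·68 = 357408
((M1M2)(M3M4)): 47×73 by 73×68 → 47×68, cost 47·73·68 = 233308; cumulative 614733
Total: 614733 scalar multiplications.

614733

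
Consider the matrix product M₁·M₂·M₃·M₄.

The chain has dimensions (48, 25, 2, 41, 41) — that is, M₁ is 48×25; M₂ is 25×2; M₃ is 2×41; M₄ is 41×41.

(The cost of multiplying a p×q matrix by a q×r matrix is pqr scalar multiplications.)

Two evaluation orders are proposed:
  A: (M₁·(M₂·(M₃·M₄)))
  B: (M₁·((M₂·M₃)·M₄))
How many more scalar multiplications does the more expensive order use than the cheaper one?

Order A = (M₁·(M₂·(M₃·M₄))): (M₃·M₄): 2×41 by 41×41 → 2×41, cost 2·41·41 = 3362; (M₂·(M₃·M₄)): 25×2 by 2×41 → 25×41, cost 25·2·41 = 2050; cumulative 5412; (M₁·(M₂·(M₃·M₄))): 48×25 by 25×41 → 48×41, cost 48·25·41 = 49200; cumulative 54612. Total 54612.
Order B = (M₁·((M₂·M₃)·M₄)): (M₂·M₃): 25×2 by 2×41 → 25×41, cost 25·2·41 = 2050; ((M₂·M₃)·M₄): 25×41 by 41×41 → 25×41, cost 25·41·41 = 42025; cumulative 44075; (M₁·((M₂·M₃)·M₄)): 48×25 by 25×41 → 48×41, cost 48·25·41 = 49200; cumulative 93275. Total 93275.
Difference: |54612 − 93275| = 38663.

38663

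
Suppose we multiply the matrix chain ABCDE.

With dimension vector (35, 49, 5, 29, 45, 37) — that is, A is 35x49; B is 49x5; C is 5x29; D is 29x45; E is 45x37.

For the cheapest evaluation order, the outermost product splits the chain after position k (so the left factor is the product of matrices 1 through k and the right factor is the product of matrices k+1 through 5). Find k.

Adjacent pairs: AB = 35·49·5 = 8575; BC = 49·5·29 = 7105; CD = 5·29·45 = 6525; DE = 29·45·37 = 48285.
Length 3: A..C: k=1: 0+7105+35·49·29=56840; k=2: 8575+0+35·5·29=13650 → min 13650 | B..D: k=2: 0+6525+49·5·45=17550; k=3: 7105+0+49·29·45=71050 → min 17550 | C..E: k=3: 0+48285+5·29·37=53650; k=4: 6525+0+5·45·37=14850 → min 14850.
Length 4: A..D: k=1: 0+17550+35·49·45=94725; k=2: 8575+6525+35·5·45=22975; k=3: 13650+0+35·29·45=59325 → min 22975 | B..E: k=2: 0+14850+49·5·37=23915; k=3: 7105+48285+49·29·37=107967; k=4: 17550+0+49·45·37=99135 → min 23915.
Top-level splits: k=1: (A..A)·(B..E) → 0+23915+35·49·37 = 87370; k=2: (A..B)·(C..E) → 8575+14850+35·5·37 = 29900; k=3: (A..C)·(D..E) → 13650+48285+35·29·37 = 99490; k=4: (A..D)·(E..E) → 22975+0+35·45·37 = 81250.
Best split is after B, i.e. k = 2.

2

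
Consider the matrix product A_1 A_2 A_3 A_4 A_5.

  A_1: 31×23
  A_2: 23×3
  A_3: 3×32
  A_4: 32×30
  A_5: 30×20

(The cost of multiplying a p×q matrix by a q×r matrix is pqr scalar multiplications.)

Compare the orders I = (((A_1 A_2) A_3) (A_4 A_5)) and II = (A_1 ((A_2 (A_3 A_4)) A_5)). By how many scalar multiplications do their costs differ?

11145

Order I = (((A_1 A_2) A_3) (A_4 A_5)): (A_1 A_2): 31×23 by 23×3 → 31×3, cost 31·23·3 = 2139; ((A_1 A_2) A_3): 31×3 by 3×32 → 31×32, cost 31·3·32 = 2976; cumulative 5115; (A_4 A_5): 32×30 by 30×20 → 32×20, cost 32·30·20 = 19200; (((A_1 A_2) A_3) (A_4 A_5)): 31×32 by 32×20 → 31×20, cost 31·32·20 = 19840; cumulative 44155. Total 44155.
Order II = (A_1 ((A_2 (A_3 A_4)) A_5)): (A_3 A_4): 3×32 by 32×30 → 3×30, cost 3·32·30 = 2880; (A_2 (A_3 A_4)): 23×3 by 3×30 → 23×30, cost 23·3·30 = 2070; cumulative 4950; ((A_2 (A_3 A_4)) A_5): 23×30 by 30×20 → 23×20, cost 23·30·20 = 13800; cumulative 18750; (A_1 ((A_2 (A_3 A_4)) A_5)): 31×23 by 23×20 → 31×20, cost 31·23·20 = 14260; cumulative 33010. Total 33010.
Difference: |44155 − 33010| = 11145.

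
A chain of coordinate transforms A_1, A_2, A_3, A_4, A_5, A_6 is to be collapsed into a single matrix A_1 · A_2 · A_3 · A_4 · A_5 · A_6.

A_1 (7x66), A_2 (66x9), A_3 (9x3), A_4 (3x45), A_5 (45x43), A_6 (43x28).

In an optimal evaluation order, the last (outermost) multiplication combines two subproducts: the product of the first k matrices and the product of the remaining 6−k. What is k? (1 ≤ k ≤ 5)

Adjacent pairs: A_1A_2 = 7·66·9 = 4158; A_2A_3 = 66·9·3 = 1782; A_3A_4 = 9·3·45 = 1215; A_4A_5 = 3·45·43 = 5805; A_5A_6 = 45·43·28 = 54180.
Length 3: A_1..A_3: k=1: 0+1782+7·66·3=3168; k=2: 4158+0+7·9·3=4347 → min 3168 | A_2..A_4: k=2: 0+1215+66·9·45=27945; k=3: 1782+0+66·3·45=10692 → min 10692 | A_3..A_5: k=3: 0+5805+9·3·43=6966; k=4: 1215+0+9·45·43=18630 → min 6966 | A_4..A_6: k=4: 0+54180+3·45·28=57960; k=5: 5805+0+3·43·28=9417 → min 9417.
Length 4: A_1..A_4: k=1: 0+10692+7·66·45=31482; k=2: 4158+1215+7·9·45=8208; k=3: 3168+0+7·3·45=4113 → min 4113 | A_2..A_5: k=2: 0+6966+66·9·43=32508; k=3: 1782+5805+66·3·43=16101; k=4: 10692+0+66·45·43=138402 → min 16101 | A_3..A_6: k=3: 0+9417+9·3·28=10173; k=4: 1215+54180+9·45·28=66735; k=5: 6966+0+9·43·28=17802 → min 10173.
Length 5: A_1..A_5: k=1: 0+16101+7·66·43=35967; k=2: 4158+6966+7·9·43=13833; k=3: 3168+5805+7·3·43=9876; k=4: 4113+0+7·45·43=17658 → min 9876 | A_2..A_6: k=2: 0+10173+66·9·28=26805; k=3: 1782+9417+66·3·28=16743; k=4: 10692+54180+66·45·28=148032; k=5: 16101+0+66·43·28=95565 → min 16743.
Top-level splits: k=1: (A_1..A_1)·(A_2..A_6) → 0+16743+7·66·28 = 29679; k=2: (A_1..A_2)·(A_3..A_6) → 4158+10173+7·9·28 = 16095; k=3: (A_1..A_3)·(A_4..A_6) → 3168+9417+7·3·28 = 13173; k=4: (A_1..A_4)·(A_5..A_6) → 4113+54180+7·45·28 = 67113; k=5: (A_1..A_5)·(A_6..A_6) → 9876+0+7·43·28 = 18304.
Best split is after A_3, i.e. k = 3.

3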